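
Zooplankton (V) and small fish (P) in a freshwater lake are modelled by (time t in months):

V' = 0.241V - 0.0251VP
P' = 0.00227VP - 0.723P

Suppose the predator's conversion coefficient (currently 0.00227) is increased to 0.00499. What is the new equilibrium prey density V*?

At the interior fixed point, setting dP/dt = 0 with P > 0 fixes V* = (predator death rate)/(VP coefficient) — independent of the other coefficients.
With the change, V* = 0.723/0.00499 = 145; it falls from 319.

V* ≈ 145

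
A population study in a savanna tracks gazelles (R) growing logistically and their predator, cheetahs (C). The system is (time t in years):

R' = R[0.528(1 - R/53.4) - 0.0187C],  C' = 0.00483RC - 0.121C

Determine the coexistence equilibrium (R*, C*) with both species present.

R* ≈ 25.1, C* ≈ 15

From dC/dt = 0 with C > 0: 0.00483R* = 0.121, so R* = 25.1.
Substitute into dR/dt = 0: 0.528(1 - 25.1/53.4) = 0.0187C*.
The bracket is 0.531, giving C* = 0.28/0.0187 = 15.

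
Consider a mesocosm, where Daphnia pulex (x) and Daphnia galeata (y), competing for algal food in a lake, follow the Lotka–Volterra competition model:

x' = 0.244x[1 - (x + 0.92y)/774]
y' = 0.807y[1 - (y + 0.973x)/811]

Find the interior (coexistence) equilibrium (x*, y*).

x* ≈ 266, y* ≈ 552

Setting both brackets to zero gives the nullclines x + 0.92y = 774 and 0.973x + y = 811.
Substituting y = 811 - 0.973x into the first: x(1 - 0.92·0.973) = 774 - 0.92·811.
So x* = 27.9/0.105 = 266, and then y* = 811 - 0.973·266 = 552.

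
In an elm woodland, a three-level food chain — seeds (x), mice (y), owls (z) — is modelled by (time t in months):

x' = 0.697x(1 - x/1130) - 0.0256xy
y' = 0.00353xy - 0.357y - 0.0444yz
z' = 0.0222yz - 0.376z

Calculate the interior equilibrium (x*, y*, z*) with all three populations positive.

From dz/dt = 0: 0.0222y* = 0.376, so y* = 16.9.
From dx/dt = 0: 0.697(1 - x*/1130) = 0.0256·16.9, giving x* = 1130·(1 - 0.622) = 427.
From dy/dt = 0: 0.00353·427 - 0.357 = 0.0444z*, so z* = 1.15/0.0444 = 25.9.

x* ≈ 427, y* ≈ 16.9, z* ≈ 25.9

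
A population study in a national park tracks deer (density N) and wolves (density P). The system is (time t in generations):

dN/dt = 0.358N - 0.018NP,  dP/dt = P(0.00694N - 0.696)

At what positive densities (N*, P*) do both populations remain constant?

Set dP/dt = 0 with P > 0: 0.00694N - 0.696 = 0, so N* = 0.696/0.00694 = 100.
Set dN/dt = 0 with N > 0: 0.358 - 0.018P = 0, so P* = 0.358/0.018 = 19.9.

N* ≈ 100, P* ≈ 19.9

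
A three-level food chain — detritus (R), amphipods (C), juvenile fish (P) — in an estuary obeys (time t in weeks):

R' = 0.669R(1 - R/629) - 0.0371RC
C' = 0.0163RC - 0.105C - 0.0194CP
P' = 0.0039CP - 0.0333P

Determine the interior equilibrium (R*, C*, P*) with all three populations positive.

R* ≈ 331, C* ≈ 8.54, P* ≈ 273

From dP/dt = 0: 0.0039C* = 0.0333, so C* = 8.54.
From dR/dt = 0: 0.669(1 - R*/629) = 0.0371·8.54, giving R* = 629·(1 - 0.474) = 331.
From dC/dt = 0: 0.0163·331 - 0.105 = 0.0194P*, so P* = 5.29/0.0194 = 273.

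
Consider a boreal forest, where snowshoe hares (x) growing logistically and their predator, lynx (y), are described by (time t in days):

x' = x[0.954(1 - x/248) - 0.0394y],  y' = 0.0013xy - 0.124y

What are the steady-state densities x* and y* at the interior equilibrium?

From dy/dt = 0 with y > 0: 0.0013x* = 0.124, so x* = 95.4.
Substitute into dx/dt = 0: 0.954(1 - 95.4/248) = 0.0394y*.
The bracket is 0.615, giving y* = 0.587/0.0394 = 14.9.

x* ≈ 95.4, y* ≈ 14.9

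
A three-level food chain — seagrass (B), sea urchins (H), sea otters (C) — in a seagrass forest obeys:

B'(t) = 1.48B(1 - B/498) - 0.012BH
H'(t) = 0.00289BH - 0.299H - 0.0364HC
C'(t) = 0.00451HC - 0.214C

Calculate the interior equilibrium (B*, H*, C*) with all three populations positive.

From dC/dt = 0: 0.00451H* = 0.214, so H* = 47.5.
From dB/dt = 0: 1.48(1 - B*/498) = 0.012·47.5, giving B* = 498·(1 - 0.385) = 306.
From dH/dt = 0: 0.00289·306 - 0.299 = 0.0364C*, so C* = 0.587/0.0364 = 16.1.

B* ≈ 306, H* ≈ 47.5, C* ≈ 16.1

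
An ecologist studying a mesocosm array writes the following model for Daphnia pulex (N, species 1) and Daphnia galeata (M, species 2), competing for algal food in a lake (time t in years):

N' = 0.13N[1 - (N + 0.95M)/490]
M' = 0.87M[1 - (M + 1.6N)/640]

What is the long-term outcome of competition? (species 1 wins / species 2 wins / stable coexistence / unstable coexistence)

unstable coexistence (outcome depends on initial conditions)

Compare the nullcline intercepts: K1/α12 = 490/0.95 = 516 < K2 = 640; K2/α21 = 640/1.6 = 400 < K1 = 490.
Since both are reversed, neither can invade when rare; the interior point is a saddle.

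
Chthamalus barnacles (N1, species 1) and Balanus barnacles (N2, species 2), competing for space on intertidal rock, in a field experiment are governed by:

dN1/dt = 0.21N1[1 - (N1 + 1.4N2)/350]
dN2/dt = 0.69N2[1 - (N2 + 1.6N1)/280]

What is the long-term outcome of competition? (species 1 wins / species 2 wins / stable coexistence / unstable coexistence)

unstable coexistence (outcome depends on initial conditions)

Compare the nullcline intercepts: K1/α12 = 350/1.4 = 250 < K2 = 280; K2/α21 = 280/1.6 = 175 < K1 = 350.
Since both are reversed, neither can invade when rare; the interior point is a saddle.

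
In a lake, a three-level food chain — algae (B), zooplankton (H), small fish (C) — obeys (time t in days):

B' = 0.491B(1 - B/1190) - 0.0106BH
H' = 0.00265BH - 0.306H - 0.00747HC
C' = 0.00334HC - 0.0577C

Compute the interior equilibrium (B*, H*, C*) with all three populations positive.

From dC/dt = 0: 0.00334H* = 0.0577, so H* = 17.3.
From dB/dt = 0: 0.491(1 - B*/1190) = 0.0106·17.3, giving B* = 1190·(1 - 0.373) = 746.
From dH/dt = 0: 0.00265·746 - 0.306 = 0.00747C*, so C* = 1.67/0.00747 = 224.

B* ≈ 746, H* ≈ 17.3, C* ≈ 224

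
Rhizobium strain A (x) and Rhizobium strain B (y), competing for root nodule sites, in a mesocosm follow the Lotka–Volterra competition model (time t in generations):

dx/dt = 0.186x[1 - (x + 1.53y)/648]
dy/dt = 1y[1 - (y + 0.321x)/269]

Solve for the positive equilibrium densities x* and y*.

Setting both brackets to zero gives the nullclines x + 1.53y = 648 and 0.321x + y = 269.
Substituting y = 269 - 0.321x into the first: x(1 - 1.53·0.321) = 648 - 1.53·269.
So x* = 236/0.509 = 465, and then y* = 269 - 0.321·465 = 120.

x* ≈ 465, y* ≈ 120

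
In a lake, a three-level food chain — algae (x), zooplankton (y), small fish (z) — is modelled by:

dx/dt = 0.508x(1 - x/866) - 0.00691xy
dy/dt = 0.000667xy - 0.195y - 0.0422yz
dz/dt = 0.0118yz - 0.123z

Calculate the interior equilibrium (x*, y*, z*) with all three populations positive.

From dz/dt = 0: 0.0118y* = 0.123, so y* = 10.4.
From dx/dt = 0: 0.508(1 - x*/866) = 0.00691·10.4, giving x* = 866·(1 - 0.142) = 743.
From dy/dt = 0: 0.000667·743 - 0.195 = 0.0422z*, so z* = 0.301/0.0422 = 7.13.

x* ≈ 743, y* ≈ 10.4, z* ≈ 7.13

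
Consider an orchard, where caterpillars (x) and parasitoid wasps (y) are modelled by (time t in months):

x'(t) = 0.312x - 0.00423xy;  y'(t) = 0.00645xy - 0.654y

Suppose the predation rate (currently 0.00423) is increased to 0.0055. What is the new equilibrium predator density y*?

At the interior fixed point, setting dx/dt = 0 with x > 0 fixes y* = (prey growth rate)/(xy coefficient) — independent of the other coefficients.
With the change, y* = 0.312/0.0055 = 56.7; it falls from 73.8.

y* ≈ 56.7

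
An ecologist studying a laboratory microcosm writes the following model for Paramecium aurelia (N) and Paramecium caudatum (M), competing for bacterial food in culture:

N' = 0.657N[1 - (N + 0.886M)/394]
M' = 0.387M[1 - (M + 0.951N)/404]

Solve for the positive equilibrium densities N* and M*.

N* ≈ 229, M* ≈ 186

Setting both brackets to zero gives the nullclines N + 0.886M = 394 and 0.951N + M = 404.
Substituting M = 404 - 0.951N into the first: N(1 - 0.886·0.951) = 394 - 0.886·404.
So N* = 36.1/0.157 = 229, and then M* = 404 - 0.951·229 = 186.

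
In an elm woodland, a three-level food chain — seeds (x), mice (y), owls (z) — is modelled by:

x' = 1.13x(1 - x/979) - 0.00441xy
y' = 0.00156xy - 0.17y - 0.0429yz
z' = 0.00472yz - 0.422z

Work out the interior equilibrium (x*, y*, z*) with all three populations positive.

x* ≈ 637, y* ≈ 89.4, z* ≈ 19.2

From dz/dt = 0: 0.00472y* = 0.422, so y* = 89.4.
From dx/dt = 0: 1.13(1 - x*/979) = 0.00441·89.4, giving x* = 979·(1 - 0.349) = 637.
From dy/dt = 0: 0.00156·637 - 0.17 = 0.0429z*, so z* = 0.824/0.0429 = 19.2.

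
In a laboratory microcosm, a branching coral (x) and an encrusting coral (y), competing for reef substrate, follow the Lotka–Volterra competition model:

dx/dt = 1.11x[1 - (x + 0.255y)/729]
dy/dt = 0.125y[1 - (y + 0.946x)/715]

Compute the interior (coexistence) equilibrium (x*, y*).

Setting both brackets to zero gives the nullclines x + 0.255y = 729 and 0.946x + y = 715.
Substituting y = 715 - 0.946x into the first: x(1 - 0.255·0.946) = 729 - 0.255·715.
So x* = 547/0.759 = 720, and then y* = 715 - 0.946·720 = 33.4.

x* ≈ 720, y* ≈ 33.4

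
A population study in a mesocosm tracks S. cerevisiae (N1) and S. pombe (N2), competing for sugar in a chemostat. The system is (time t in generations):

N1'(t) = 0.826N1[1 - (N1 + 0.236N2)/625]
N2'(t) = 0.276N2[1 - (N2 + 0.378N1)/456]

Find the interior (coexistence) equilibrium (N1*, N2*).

Setting both brackets to zero gives the nullclines N1 + 0.236N2 = 625 and 0.378N1 + N2 = 456.
Substituting N2 = 456 - 0.378N1 into the first: N1(1 - 0.236·0.378) = 625 - 0.236·456.
So N1* = 517/0.911 = 568, and then N2* = 456 - 0.378·568 = 241.

N1* ≈ 568, N2* ≈ 241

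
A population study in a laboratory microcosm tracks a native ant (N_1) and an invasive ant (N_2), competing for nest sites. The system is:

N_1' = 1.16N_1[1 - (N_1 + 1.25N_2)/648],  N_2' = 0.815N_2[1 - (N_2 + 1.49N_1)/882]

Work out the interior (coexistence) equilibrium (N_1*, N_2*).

Setting both brackets to zero gives the nullclines N_1 + 1.25N_2 = 648 and 1.49N_1 + N_2 = 882.
Substituting N_2 = 882 - 1.49N_1 into the first: N_1(1 - 1.25·1.49) = 648 - 1.25·882.
So N_1* = -454/-0.863 = 527, and then N_2* = 882 - 1.49·527 = 96.8.

N_1* ≈ 527, N_2* ≈ 96.8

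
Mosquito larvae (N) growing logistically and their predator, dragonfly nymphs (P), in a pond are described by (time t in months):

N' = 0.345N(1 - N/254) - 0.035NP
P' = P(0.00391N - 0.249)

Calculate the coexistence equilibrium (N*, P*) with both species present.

N* ≈ 63.7, P* ≈ 7.39

From dP/dt = 0 with P > 0: 0.00391N* = 0.249, so N* = 63.7.
Substitute into dN/dt = 0: 0.345(1 - 63.7/254) = 0.035P*.
The bracket is 0.749, giving P* = 0.259/0.035 = 7.39.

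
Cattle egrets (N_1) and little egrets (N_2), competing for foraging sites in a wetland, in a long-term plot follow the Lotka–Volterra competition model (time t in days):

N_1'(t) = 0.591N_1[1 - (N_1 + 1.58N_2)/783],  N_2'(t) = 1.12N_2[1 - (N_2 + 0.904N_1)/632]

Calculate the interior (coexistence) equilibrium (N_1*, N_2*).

Setting both brackets to zero gives the nullclines N_1 + 1.58N_2 = 783 and 0.904N_1 + N_2 = 632.
Substituting N_2 = 632 - 0.904N_1 into the first: N_1(1 - 1.58·0.904) = 783 - 1.58·632.
So N_1* = -216/-0.428 = 503, and then N_2* = 632 - 0.904·503 = 177.

N_1* ≈ 503, N_2* ≈ 177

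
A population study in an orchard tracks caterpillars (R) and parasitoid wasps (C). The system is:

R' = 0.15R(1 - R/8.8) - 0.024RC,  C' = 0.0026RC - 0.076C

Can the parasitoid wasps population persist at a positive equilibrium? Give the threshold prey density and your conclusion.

Threshold R = 29.2; K < 29.2, so no, the predator goes extinct.

The predator equation gives dC/dt > 0 only when R > 0.076/0.0026 = 29.2.
Without the predator, R → K = 8.8. Since 8.8 < 29.2, the predator cannot invade.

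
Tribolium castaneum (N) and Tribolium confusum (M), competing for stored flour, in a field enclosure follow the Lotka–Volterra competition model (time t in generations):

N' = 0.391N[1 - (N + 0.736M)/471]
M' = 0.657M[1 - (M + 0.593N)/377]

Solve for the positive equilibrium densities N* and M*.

Setting both brackets to zero gives the nullclines N + 0.736M = 471 and 0.593N + M = 377.
Substituting M = 377 - 0.593N into the first: N(1 - 0.736·0.593) = 471 - 0.736·377.
So N* = 194/0.564 = 343, and then M* = 377 - 0.593·343 = 173.

N* ≈ 343, M* ≈ 173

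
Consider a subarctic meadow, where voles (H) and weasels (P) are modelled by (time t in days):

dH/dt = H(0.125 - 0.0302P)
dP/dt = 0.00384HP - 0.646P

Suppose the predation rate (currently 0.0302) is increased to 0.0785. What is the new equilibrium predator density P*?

At the interior fixed point, setting dH/dt = 0 with H > 0 fixes P* = (prey growth rate)/(HP coefficient) — independent of the other coefficients.
With the change, P* = 0.125/0.0785 = 1.59; it falls from 4.14.

P* ≈ 1.59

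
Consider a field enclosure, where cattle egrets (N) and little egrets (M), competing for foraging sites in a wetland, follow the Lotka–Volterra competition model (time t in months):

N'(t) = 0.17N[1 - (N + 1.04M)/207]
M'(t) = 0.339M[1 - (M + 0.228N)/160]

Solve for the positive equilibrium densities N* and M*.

N* ≈ 53.2, M* ≈ 148

Setting both brackets to zero gives the nullclines N + 1.04M = 207 and 0.228N + M = 160.
Substituting M = 160 - 0.228N into the first: N(1 - 1.04·0.228) = 207 - 1.04·160.
So N* = 40.6/0.763 = 53.2, and then M* = 160 - 0.228·53.2 = 148.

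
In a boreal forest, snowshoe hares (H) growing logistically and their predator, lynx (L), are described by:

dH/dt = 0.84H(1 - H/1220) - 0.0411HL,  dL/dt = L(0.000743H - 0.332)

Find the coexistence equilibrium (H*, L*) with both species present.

From dL/dt = 0 with L > 0: 0.000743H* = 0.332, so H* = 447.
Substitute into dH/dt = 0: 0.84(1 - 447/1220) = 0.0411L*.
The bracket is 0.634, giving L* = 0.532/0.0411 = 13.

H* ≈ 447, L* ≈ 13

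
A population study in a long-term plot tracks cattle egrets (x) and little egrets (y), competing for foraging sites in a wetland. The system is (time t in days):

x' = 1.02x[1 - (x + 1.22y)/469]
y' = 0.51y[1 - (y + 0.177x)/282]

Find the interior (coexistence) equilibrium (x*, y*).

Setting both brackets to zero gives the nullclines x + 1.22y = 469 and 0.177x + y = 282.
Substituting y = 282 - 0.177x into the first: x(1 - 1.22·0.177) = 469 - 1.22·282.
So x* = 125/0.784 = 159, and then y* = 282 - 0.177·159 = 254.

x* ≈ 159, y* ≈ 254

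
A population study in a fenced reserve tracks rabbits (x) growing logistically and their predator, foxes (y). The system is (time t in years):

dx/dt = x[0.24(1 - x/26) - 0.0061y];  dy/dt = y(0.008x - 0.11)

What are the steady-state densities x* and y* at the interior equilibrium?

From dy/dt = 0 with y > 0: 0.008x* = 0.11, so x* = 13.8.
Substitute into dx/dt = 0: 0.24(1 - 13.8/26) = 0.0061y*.
The bracket is 0.471, giving y* = 0.113/0.0061 = 18.5.

x* ≈ 13.8, y* ≈ 18.5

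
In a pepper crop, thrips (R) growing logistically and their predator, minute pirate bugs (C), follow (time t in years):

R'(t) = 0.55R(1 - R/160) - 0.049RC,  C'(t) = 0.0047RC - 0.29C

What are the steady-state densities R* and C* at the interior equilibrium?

R* ≈ 61.7, C* ≈ 6.9

From dC/dt = 0 with C > 0: 0.0047R* = 0.29, so R* = 61.7.
Substitute into dR/dt = 0: 0.55(1 - 61.7/160) = 0.049C*.
The bracket is 0.614, giving C* = 0.338/0.049 = 6.9.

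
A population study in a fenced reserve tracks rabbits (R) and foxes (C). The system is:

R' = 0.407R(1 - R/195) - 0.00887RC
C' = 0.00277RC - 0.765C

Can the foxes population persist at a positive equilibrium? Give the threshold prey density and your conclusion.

The predator equation gives dC/dt > 0 only when R > 0.765/0.00277 = 276.
Without the predator, R → K = 195. Since 195 < 276, the predator cannot invade.

Threshold R = 276; K < 276, so no, the predator goes extinct.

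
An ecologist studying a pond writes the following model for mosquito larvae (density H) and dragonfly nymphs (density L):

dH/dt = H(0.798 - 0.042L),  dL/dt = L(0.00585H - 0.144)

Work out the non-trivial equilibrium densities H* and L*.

H* ≈ 24.6, L* ≈ 19

Set dL/dt = 0 with L > 0: 0.00585H - 0.144 = 0, so H* = 0.144/0.00585 = 24.6.
Set dH/dt = 0 with H > 0: 0.798 - 0.042L = 0, so L* = 0.798/0.042 = 19.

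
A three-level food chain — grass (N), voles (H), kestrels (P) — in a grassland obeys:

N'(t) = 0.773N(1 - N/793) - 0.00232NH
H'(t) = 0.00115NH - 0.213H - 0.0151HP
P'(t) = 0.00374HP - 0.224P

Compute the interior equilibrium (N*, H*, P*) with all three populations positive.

N* ≈ 650, H* ≈ 59.9, P* ≈ 35.4

From dP/dt = 0: 0.00374H* = 0.224, so H* = 59.9.
From dN/dt = 0: 0.773(1 - N*/793) = 0.00232·59.9, giving N* = 793·(1 - 0.18) = 650.
From dH/dt = 0: 0.00115·650 - 0.213 = 0.0151P*, so P* = 0.535/0.0151 = 35.4.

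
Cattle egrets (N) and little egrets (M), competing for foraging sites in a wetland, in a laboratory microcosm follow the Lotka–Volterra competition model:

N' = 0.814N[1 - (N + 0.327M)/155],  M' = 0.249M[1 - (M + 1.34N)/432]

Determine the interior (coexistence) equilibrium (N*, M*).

Setting both brackets to zero gives the nullclines N + 0.327M = 155 and 1.34N + M = 432.
Substituting M = 432 - 1.34N into the first: N(1 - 0.327·1.34) = 155 - 0.327·432.
So N* = 13.7/0.562 = 24.4, and then M* = 432 - 1.34·24.4 = 399.

N* ≈ 24.4, M* ≈ 399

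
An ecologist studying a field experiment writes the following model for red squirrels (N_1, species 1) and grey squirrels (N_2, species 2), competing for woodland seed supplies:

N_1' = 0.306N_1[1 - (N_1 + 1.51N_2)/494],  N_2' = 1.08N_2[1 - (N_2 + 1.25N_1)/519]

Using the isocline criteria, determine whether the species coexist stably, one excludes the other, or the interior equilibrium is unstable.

unstable coexistence (outcome depends on initial conditions)

Compare the nullcline intercepts: K1/α12 = 494/1.51 = 327 < K2 = 519; K2/α21 = 519/1.25 = 415 < K1 = 494.
Since both are reversed, neither can invade when rare; the interior point is a saddle.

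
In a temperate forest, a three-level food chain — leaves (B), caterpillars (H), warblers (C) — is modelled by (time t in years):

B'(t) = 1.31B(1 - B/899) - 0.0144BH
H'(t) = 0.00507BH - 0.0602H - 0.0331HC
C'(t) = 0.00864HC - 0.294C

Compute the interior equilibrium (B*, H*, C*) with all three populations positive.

B* ≈ 563, H* ≈ 34, C* ≈ 84.4

From dC/dt = 0: 0.00864H* = 0.294, so H* = 34.
From dB/dt = 0: 1.31(1 - B*/899) = 0.0144·34, giving B* = 899·(1 - 0.374) = 563.
From dH/dt = 0: 0.00507·563 - 0.0602 = 0.0331C*, so C* = 2.79/0.0331 = 84.4.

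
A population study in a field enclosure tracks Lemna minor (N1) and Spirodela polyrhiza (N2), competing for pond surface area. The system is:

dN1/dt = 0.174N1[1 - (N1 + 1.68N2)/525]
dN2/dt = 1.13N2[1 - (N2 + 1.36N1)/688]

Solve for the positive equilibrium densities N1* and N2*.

N1* ≈ 491, N2* ≈ 20.2

Setting both brackets to zero gives the nullclines N1 + 1.68N2 = 525 and 1.36N1 + N2 = 688.
Substituting N2 = 688 - 1.36N1 into the first: N1(1 - 1.68·1.36) = 525 - 1.68·688.
So N1* = -631/-1.28 = 491, and then N2* = 688 - 1.36·491 = 20.2.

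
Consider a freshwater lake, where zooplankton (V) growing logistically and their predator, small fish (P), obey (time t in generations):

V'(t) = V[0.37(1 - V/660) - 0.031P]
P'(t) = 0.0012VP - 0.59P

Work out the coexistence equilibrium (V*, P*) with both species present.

V* ≈ 492, P* ≈ 3.04

From dP/dt = 0 with P > 0: 0.0012V* = 0.59, so V* = 492.
Substitute into dV/dt = 0: 0.37(1 - 492/660) = 0.031P*.
The bracket is 0.255, giving P* = 0.0944/0.031 = 3.04.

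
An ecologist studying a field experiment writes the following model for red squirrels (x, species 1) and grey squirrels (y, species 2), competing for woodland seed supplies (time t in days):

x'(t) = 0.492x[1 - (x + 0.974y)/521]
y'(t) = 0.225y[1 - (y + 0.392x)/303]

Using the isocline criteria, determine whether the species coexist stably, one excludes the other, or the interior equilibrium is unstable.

stable coexistence

Compare the nullcline intercepts: K1/α12 = 521/0.974 = 535 > K2 = 303; K2/α21 = 303/0.392 = 773 > K1 = 521.
Since both inequalities hold, each species can invade when rare, so the interior equilibrium is stable.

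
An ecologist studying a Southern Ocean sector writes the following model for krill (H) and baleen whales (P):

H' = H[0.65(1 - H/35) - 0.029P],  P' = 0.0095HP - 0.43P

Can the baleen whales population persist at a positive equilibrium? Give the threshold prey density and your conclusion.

Threshold H = 45.3; K < 45.3, so no, the predator goes extinct.

The predator equation gives dP/dt > 0 only when H > 0.43/0.0095 = 45.3.
Without the predator, H → K = 35. Since 35 < 45.3, the predator cannot invade.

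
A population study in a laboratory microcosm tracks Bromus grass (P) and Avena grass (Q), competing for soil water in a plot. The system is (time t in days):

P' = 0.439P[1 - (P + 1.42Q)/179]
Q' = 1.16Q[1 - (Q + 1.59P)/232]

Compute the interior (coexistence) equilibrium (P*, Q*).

P* ≈ 120, Q* ≈ 41.8

Setting both brackets to zero gives the nullclines P + 1.42Q = 179 and 1.59P + Q = 232.
Substituting Q = 232 - 1.59P into the first: P(1 - 1.42·1.59) = 179 - 1.42·232.
So P* = -150/-1.26 = 120, and then Q* = 232 - 1.59·120 = 41.8.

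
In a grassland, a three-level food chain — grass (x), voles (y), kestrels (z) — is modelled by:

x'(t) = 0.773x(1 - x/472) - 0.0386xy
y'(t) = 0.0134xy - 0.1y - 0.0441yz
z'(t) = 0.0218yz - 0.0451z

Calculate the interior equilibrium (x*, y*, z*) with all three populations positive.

From dz/dt = 0: 0.0218y* = 0.0451, so y* = 2.07.
From dx/dt = 0: 0.773(1 - x*/472) = 0.0386·2.07, giving x* = 472·(1 - 0.103) = 423.
From dy/dt = 0: 0.0134·423 - 0.1 = 0.0441z*, so z* = 5.57/0.0441 = 126.

x* ≈ 423, y* ≈ 2.07, z* ≈ 126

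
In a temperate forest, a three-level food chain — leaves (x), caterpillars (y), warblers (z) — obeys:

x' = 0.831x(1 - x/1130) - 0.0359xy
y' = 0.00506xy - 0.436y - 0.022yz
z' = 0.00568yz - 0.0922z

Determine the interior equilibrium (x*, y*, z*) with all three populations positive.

From dz/dt = 0: 0.00568y* = 0.0922, so y* = 16.2.
From dx/dt = 0: 0.831(1 - x*/1130) = 0.0359·16.2, giving x* = 1130·(1 - 0.701) = 338.
From dy/dt = 0: 0.00506·338 - 0.436 = 0.022z*, so z* = 1.27/0.022 = 57.8.

x* ≈ 338, y* ≈ 16.2, z* ≈ 57.8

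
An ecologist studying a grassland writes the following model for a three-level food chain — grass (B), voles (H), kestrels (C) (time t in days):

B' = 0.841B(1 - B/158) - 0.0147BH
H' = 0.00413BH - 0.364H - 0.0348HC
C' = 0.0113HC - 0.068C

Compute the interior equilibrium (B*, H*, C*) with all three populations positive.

From dC/dt = 0: 0.0113H* = 0.068, so H* = 6.02.
From dB/dt = 0: 0.841(1 - B*/158) = 0.0147·6.02, giving B* = 158·(1 - 0.105) = 141.
From dH/dt = 0: 0.00413·141 - 0.364 = 0.0348C*, so C* = 0.22/0.0348 = 6.32.

B* ≈ 141, H* ≈ 6.02, C* ≈ 6.32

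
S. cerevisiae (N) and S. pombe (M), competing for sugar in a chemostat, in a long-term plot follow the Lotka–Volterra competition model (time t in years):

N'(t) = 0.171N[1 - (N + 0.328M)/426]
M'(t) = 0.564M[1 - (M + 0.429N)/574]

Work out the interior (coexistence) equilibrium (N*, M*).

Setting both brackets to zero gives the nullclines N + 0.328M = 426 and 0.429N + M = 574.
Substituting M = 574 - 0.429N into the first: N(1 - 0.328·0.429) = 426 - 0.328·574.
So N* = 238/0.859 = 277, and then M* = 574 - 0.429·277 = 455.

N* ≈ 277, M* ≈ 455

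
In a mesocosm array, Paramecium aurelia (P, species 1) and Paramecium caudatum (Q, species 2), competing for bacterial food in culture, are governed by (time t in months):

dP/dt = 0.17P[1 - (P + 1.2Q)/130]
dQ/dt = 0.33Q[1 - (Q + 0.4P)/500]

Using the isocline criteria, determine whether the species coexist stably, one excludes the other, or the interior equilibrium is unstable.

species 2 excludes species 1

Compare the nullcline intercepts: K1/α12 = 130/1.2 = 108 < K2 = 500; K2/α21 = 500/0.4 = 1250 > K1 = 130.
Since the inequalities point opposite ways, species 2 can invade but species 1 cannot.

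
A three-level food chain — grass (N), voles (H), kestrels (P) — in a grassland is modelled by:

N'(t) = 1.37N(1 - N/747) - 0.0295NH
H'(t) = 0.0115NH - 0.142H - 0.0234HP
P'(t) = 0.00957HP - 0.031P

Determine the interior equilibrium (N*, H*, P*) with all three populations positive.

From dP/dt = 0: 0.00957H* = 0.031, so H* = 3.24.
From dN/dt = 0: 1.37(1 - N*/747) = 0.0295·3.24, giving N* = 747·(1 - 0.0698) = 695.
From dH/dt = 0: 0.0115·695 - 0.142 = 0.0234P*, so P* = 7.85/0.0234 = 335.

N* ≈ 695, H* ≈ 3.24, P* ≈ 335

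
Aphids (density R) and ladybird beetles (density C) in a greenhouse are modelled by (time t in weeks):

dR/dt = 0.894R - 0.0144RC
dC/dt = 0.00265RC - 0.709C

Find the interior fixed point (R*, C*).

R* ≈ 268, C* ≈ 62.1

Set dC/dt = 0 with C > 0: 0.00265R - 0.709 = 0, so R* = 0.709/0.00265 = 268.
Set dR/dt = 0 with R > 0: 0.894 - 0.0144C = 0, so C* = 0.894/0.0144 = 62.1.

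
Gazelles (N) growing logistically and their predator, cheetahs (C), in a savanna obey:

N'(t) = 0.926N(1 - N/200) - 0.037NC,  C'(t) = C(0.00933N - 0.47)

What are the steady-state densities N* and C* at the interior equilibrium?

From dC/dt = 0 with C > 0: 0.00933N* = 0.47, so N* = 50.4.
Substitute into dN/dt = 0: 0.926(1 - 50.4/200) = 0.037C*.
The bracket is 0.748, giving C* = 0.693/0.037 = 18.7.

N* ≈ 50.4, C* ≈ 18.7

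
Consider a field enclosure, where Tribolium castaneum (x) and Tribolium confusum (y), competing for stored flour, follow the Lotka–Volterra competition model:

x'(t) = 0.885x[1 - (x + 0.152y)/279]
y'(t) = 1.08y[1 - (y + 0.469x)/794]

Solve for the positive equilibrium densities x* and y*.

Setting both brackets to zero gives the nullclines x + 0.152y = 279 and 0.469x + y = 794.
Substituting y = 794 - 0.469x into the first: x(1 - 0.152·0.469) = 279 - 0.152·794.
So x* = 158/0.929 = 170, and then y* = 794 - 0.469·170 = 714.

x* ≈ 170, y* ≈ 714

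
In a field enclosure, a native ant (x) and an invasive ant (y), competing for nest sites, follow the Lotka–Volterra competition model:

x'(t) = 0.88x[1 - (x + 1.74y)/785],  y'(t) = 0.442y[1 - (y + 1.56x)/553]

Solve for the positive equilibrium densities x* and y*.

Setting both brackets to zero gives the nullclines x + 1.74y = 785 and 1.56x + y = 553.
Substituting y = 553 - 1.56x into the first: x(1 - 1.74·1.56) = 785 - 1.74·553.
So x* = -177/-1.71 = 103, and then y* = 553 - 1.56·103 = 392.

x* ≈ 103, y* ≈ 392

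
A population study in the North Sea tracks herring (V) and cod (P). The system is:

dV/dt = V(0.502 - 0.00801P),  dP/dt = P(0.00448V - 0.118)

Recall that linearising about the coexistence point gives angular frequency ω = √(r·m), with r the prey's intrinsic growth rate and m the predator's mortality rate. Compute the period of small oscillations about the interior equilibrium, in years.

T ≈ 25.8 years

Here r = 0.502 and m = 0.118, so r·m = 0.0592.
ω = √0.0592 = 0.243 per year, hence T = 2π/ω ≈ 25.8 years.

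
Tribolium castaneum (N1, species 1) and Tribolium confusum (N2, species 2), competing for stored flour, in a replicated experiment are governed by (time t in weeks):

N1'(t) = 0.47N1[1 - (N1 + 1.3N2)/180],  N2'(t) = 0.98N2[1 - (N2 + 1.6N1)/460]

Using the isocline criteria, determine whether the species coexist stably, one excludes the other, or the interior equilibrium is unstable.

Compare the nullcline intercepts: K1/α12 = 180/1.3 = 138 < K2 = 460; K2/α21 = 460/1.6 = 288 > K1 = 180.
Since the inequalities point opposite ways, species 2 can invade but species 1 cannot.

species 2 excludes species 1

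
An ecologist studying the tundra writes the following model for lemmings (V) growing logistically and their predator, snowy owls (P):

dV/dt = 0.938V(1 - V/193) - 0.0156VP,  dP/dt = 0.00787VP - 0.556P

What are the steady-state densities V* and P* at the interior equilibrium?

From dP/dt = 0 with P > 0: 0.00787V* = 0.556, so V* = 70.6.
Substitute into dV/dt = 0: 0.938(1 - 70.6/193) = 0.0156P*.
The bracket is 0.634, giving P* = 0.595/0.0156 = 38.1.

V* ≈ 70.6, P* ≈ 38.1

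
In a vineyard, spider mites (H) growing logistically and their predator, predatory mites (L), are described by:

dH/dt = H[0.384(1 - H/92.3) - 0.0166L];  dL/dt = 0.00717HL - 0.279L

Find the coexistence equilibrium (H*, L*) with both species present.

H* ≈ 38.9, L* ≈ 13.4

From dL/dt = 0 with L > 0: 0.00717H* = 0.279, so H* = 38.9.
Substitute into dH/dt = 0: 0.384(1 - 38.9/92.3) = 0.0166L*.
The bracket is 0.578, giving L* = 0.222/0.0166 = 13.4.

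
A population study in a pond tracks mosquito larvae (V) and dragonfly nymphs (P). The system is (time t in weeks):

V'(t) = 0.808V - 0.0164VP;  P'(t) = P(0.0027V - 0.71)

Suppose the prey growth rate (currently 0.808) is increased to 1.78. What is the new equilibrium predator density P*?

P* ≈ 109

At the interior fixed point, setting dV/dt = 0 with V > 0 fixes P* = (prey growth rate)/(VP coefficient) — independent of the other coefficients.
With the change, P* = 1.78/0.0164 = 109; it rises from 49.3.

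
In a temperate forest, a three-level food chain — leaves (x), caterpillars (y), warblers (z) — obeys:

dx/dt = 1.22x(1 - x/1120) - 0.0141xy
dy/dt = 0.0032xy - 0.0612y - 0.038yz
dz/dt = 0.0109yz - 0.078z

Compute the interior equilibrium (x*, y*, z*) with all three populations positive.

From dz/dt = 0: 0.0109y* = 0.078, so y* = 7.16.
From dx/dt = 0: 1.22(1 - x*/1120) = 0.0141·7.16, giving x* = 1120·(1 - 0.0827) = 1030.
From dy/dt = 0: 0.0032·1030 - 0.0612 = 0.038z*, so z* = 3.23/0.038 = 84.9.

x* ≈ 1030, y* ≈ 7.16, z* ≈ 84.9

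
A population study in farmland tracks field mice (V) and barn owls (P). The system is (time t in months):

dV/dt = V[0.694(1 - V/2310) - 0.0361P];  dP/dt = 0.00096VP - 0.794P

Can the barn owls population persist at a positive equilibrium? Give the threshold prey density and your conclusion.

The predator equation gives dP/dt > 0 only when V > 0.794/0.00096 = 827.
Without the predator, V → K = 2310. Since 2310 > 827, the predator can invade and persist.

Threshold V = 827; K > 827, so yes, the predator persists.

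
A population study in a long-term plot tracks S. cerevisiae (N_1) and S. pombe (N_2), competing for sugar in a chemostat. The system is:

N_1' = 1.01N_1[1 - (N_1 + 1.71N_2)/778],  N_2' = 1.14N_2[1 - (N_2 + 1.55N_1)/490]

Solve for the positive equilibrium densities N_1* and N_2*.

Setting both brackets to zero gives the nullclines N_1 + 1.71N_2 = 778 and 1.55N_1 + N_2 = 490.
Substituting N_2 = 490 - 1.55N_1 into the first: N_1(1 - 1.71·1.55) = 778 - 1.71·490.
So N_1* = -59.9/-1.65 = 36.3, and then N_2* = 490 - 1.55·36.3 = 434.

N_1* ≈ 36.3, N_2* ≈ 434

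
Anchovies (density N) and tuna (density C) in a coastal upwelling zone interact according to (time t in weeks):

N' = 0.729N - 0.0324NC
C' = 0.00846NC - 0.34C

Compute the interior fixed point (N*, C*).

Set dC/dt = 0 with C > 0: 0.00846N - 0.34 = 0, so N* = 0.34/0.00846 = 40.2.
Set dN/dt = 0 with N > 0: 0.729 - 0.0324C = 0, so C* = 0.729/0.0324 = 22.5.

N* ≈ 40.2, C* ≈ 22.5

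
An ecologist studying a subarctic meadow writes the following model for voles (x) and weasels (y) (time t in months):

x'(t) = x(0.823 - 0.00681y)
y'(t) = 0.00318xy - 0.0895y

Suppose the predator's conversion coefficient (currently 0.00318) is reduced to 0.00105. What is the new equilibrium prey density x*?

At the interior fixed point, setting dy/dt = 0 with y > 0 fixes x* = (predator death rate)/(xy coefficient) — independent of the other coefficients.
With the change, x* = 0.0895/0.00105 = 85.2; it rises from 28.1.

x* ≈ 85.2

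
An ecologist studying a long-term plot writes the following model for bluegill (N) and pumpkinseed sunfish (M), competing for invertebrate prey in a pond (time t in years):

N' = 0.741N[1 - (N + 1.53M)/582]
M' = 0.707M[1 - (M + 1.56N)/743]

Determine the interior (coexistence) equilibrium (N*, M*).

N* ≈ 400, M* ≈ 119

Setting both brackets to zero gives the nullclines N + 1.53M = 582 and 1.56N + M = 743.
Substituting M = 743 - 1.56N into the first: N(1 - 1.53·1.56) = 582 - 1.53·743.
So N* = -555/-1.39 = 400, and then M* = 743 - 1.56·400 = 119.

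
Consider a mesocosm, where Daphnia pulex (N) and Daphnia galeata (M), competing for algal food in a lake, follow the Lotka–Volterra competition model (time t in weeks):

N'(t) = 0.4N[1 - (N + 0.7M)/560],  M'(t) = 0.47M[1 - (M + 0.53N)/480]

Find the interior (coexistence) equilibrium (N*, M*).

N* ≈ 356, M* ≈ 291

Setting both brackets to zero gives the nullclines N + 0.7M = 560 and 0.53N + M = 480.
Substituting M = 480 - 0.53N into the first: N(1 - 0.7·0.53) = 560 - 0.7·480.
So N* = 224/0.629 = 356, and then M* = 480 - 0.53·356 = 291.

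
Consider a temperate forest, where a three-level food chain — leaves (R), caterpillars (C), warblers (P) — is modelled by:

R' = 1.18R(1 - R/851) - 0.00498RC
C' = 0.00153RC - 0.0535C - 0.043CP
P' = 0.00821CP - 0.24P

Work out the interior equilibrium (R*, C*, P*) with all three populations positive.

From dP/dt = 0: 0.00821C* = 0.24, so C* = 29.2.
From dR/dt = 0: 1.18(1 - R*/851) = 0.00498·29.2, giving R* = 851·(1 - 0.123) = 746.
From dC/dt = 0: 0.00153·746 - 0.0535 = 0.043P*, so P* = 1.09/0.043 = 25.3.

R* ≈ 746, C* ≈ 29.2, P* ≈ 25.3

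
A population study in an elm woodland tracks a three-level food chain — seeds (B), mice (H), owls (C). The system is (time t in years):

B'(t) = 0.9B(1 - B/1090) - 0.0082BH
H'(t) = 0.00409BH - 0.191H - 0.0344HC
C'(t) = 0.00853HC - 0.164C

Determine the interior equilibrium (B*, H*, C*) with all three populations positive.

From dC/dt = 0: 0.00853H* = 0.164, so H* = 19.2.
From dB/dt = 0: 0.9(1 - B*/1090) = 0.0082·19.2, giving B* = 1090·(1 - 0.175) = 899.
From dH/dt = 0: 0.00409·899 - 0.191 = 0.0344C*, so C* = 3.49/0.0344 = 101.

B* ≈ 899, H* ≈ 19.2, C* ≈ 101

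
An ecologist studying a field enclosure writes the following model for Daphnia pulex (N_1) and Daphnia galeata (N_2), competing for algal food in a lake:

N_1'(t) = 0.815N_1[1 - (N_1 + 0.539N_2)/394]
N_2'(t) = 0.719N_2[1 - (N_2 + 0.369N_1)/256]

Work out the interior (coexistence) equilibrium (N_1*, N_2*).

N_1* ≈ 320, N_2* ≈ 138

Setting both brackets to zero gives the nullclines N_1 + 0.539N_2 = 394 and 0.369N_1 + N_2 = 256.
Substituting N_2 = 256 - 0.369N_1 into the first: N_1(1 - 0.539·0.369) = 394 - 0.539·256.
So N_1* = 256/0.801 = 320, and then N_2* = 256 - 0.369·320 = 138.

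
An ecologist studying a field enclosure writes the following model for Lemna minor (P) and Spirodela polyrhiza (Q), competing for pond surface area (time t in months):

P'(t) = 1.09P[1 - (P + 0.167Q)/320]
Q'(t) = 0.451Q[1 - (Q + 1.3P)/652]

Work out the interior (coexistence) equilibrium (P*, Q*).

P* ≈ 270, Q* ≈ 301

Setting both brackets to zero gives the nullclines P + 0.167Q = 320 and 1.3P + Q = 652.
Substituting Q = 652 - 1.3P into the first: P(1 - 0.167·1.3) = 320 - 0.167·652.
So P* = 211/0.783 = 270, and then Q* = 652 - 1.3·270 = 301.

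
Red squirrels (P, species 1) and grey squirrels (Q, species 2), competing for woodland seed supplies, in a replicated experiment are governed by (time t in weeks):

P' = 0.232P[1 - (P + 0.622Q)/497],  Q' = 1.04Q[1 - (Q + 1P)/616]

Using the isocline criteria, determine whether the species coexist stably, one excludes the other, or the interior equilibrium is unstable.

stable coexistence

Compare the nullcline intercepts: K1/α12 = 497/0.622 = 799 > K2 = 616; K2/α21 = 616/1 = 616 > K1 = 497.
Since both inequalities hold, each species can invade when rare, so the interior equilibrium is stable.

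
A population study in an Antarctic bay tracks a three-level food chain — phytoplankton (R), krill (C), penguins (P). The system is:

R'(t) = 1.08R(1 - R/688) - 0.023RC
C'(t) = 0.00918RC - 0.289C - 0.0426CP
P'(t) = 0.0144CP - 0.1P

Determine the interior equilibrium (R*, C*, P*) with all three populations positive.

R* ≈ 586, C* ≈ 6.94, P* ≈ 120

From dP/dt = 0: 0.0144C* = 0.1, so C* = 6.94.
From dR/dt = 0: 1.08(1 - R*/688) = 0.023·6.94, giving R* = 688·(1 - 0.148) = 586.
From dC/dt = 0: 0.00918·586 - 0.289 = 0.0426P*, so P* = 5.09/0.0426 = 120.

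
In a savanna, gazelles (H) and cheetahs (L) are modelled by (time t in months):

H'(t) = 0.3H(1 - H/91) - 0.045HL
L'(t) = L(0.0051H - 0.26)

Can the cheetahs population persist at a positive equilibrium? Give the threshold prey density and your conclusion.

The predator equation gives dL/dt > 0 only when H > 0.26/0.0051 = 51.
Without the predator, H → K = 91. Since 91 > 51, the predator can invade and persist.

Threshold H = 51; K > 51, so yes, the predator persists.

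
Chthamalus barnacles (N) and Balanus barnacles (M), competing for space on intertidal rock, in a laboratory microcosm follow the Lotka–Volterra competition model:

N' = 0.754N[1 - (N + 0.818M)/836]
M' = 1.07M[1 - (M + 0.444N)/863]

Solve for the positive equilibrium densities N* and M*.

N* ≈ 204, M* ≈ 772

Setting both brackets to zero gives the nullclines N + 0.818M = 836 and 0.444N + M = 863.
Substituting M = 863 - 0.444N into the first: N(1 - 0.818·0.444) = 836 - 0.818·863.
So N* = 130/0.637 = 204, and then M* = 863 - 0.444·204 = 772.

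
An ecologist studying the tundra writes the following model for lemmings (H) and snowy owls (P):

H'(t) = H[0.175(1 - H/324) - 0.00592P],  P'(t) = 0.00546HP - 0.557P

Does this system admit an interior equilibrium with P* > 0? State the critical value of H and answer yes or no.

Threshold H = 102; K > 102, so yes, the predator persists.

The predator equation gives dP/dt > 0 only when H > 0.557/0.00546 = 102.
Without the predator, H → K = 324. Since 324 > 102, the predator can invade and persist.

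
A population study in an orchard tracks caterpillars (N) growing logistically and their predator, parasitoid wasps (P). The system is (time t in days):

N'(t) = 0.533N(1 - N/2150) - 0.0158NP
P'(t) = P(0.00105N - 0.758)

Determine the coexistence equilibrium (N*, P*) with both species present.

From dP/dt = 0 with P > 0: 0.00105N* = 0.758, so N* = 722.
Substitute into dN/dt = 0: 0.533(1 - 722/2150) = 0.0158P*.
The bracket is 0.664, giving P* = 0.354/0.0158 = 22.4.

N* ≈ 722, P* ≈ 22.4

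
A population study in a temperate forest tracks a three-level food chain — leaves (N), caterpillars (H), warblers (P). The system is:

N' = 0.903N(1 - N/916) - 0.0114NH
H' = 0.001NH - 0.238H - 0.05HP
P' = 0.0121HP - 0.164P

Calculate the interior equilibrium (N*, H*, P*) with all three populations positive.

N* ≈ 759, H* ≈ 13.6, P* ≈ 10.4

From dP/dt = 0: 0.0121H* = 0.164, so H* = 13.6.
From dN/dt = 0: 0.903(1 - N*/916) = 0.0114·13.6, giving N* = 916·(1 - 0.171) = 759.
From dH/dt = 0: 0.001·759 - 0.238 = 0.05P*, so P* = 0.521/0.05 = 10.4.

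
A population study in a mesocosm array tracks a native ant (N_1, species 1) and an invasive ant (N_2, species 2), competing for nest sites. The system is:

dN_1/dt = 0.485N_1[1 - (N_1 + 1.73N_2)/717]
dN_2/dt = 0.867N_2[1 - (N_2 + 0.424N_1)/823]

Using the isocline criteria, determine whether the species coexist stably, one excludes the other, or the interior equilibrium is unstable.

species 2 excludes species 1

Compare the nullcline intercepts: K1/α12 = 717/1.73 = 414 < K2 = 823; K2/α21 = 823/0.424 = 1940 > K1 = 717.
Since the inequalities point opposite ways, species 2 can invade but species 1 cannot.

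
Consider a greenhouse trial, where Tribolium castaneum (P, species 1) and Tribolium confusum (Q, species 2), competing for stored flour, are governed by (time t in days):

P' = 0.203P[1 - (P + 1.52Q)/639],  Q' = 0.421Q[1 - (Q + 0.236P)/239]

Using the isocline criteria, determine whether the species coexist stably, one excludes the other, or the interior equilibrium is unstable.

Compare the nullcline intercepts: K1/α12 = 639/1.52 = 420 > K2 = 239; K2/α21 = 239/0.236 = 1010 > K1 = 639.
Since both inequalities hold, each species can invade when rare, so the interior equilibrium is stable.

stable coexistence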